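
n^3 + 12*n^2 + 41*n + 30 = (n + 1)*(n + 5)*(n + 6)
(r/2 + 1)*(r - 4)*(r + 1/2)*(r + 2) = r^4/2 + r^3/4 - 6*r^2 - 11*r - 4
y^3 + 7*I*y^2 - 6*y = y*(y + I)*(y + 6*I)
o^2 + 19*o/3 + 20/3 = (o + 4/3)*(o + 5)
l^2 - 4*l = l*(l - 4)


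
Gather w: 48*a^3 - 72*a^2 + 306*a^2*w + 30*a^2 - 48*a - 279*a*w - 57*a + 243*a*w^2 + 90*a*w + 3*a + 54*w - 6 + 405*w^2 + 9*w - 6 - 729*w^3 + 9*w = 48*a^3 - 42*a^2 - 102*a - 729*w^3 + w^2*(243*a + 405) + w*(306*a^2 - 189*a + 72) - 12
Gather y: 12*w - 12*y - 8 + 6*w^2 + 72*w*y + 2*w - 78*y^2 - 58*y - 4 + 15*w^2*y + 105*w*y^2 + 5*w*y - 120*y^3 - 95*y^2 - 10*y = 6*w^2 + 14*w - 120*y^3 + y^2*(105*w - 173) + y*(15*w^2 + 77*w - 80) - 12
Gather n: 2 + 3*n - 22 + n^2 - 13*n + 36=n^2 - 10*n + 16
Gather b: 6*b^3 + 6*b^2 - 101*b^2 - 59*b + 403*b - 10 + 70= 6*b^3 - 95*b^2 + 344*b + 60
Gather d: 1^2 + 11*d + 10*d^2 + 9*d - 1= 10*d^2 + 20*d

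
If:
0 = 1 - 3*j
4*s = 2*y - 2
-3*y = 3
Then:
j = 1/3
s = -1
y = -1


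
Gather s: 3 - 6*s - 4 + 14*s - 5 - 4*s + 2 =4*s - 4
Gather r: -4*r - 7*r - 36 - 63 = -11*r - 99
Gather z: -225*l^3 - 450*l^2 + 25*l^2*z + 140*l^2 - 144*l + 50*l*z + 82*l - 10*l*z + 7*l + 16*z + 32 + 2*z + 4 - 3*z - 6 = -225*l^3 - 310*l^2 - 55*l + z*(25*l^2 + 40*l + 15) + 30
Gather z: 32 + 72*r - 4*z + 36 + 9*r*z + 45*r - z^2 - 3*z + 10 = 117*r - z^2 + z*(9*r - 7) + 78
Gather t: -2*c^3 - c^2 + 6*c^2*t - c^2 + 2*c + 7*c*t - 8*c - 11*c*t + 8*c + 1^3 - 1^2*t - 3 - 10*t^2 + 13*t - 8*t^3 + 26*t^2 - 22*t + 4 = -2*c^3 - 2*c^2 + 2*c - 8*t^3 + 16*t^2 + t*(6*c^2 - 4*c - 10) + 2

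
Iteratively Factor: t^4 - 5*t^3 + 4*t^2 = (t)*(t^3 - 5*t^2 + 4*t) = t*(t - 1)*(t^2 - 4*t) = t^2*(t - 1)*(t - 4)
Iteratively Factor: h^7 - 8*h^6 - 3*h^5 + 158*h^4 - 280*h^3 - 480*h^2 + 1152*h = (h + 2)*(h^6 - 10*h^5 + 17*h^4 + 124*h^3 - 528*h^2 + 576*h) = (h - 3)*(h + 2)*(h^5 - 7*h^4 - 4*h^3 + 112*h^2 - 192*h) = h*(h - 3)*(h + 2)*(h^4 - 7*h^3 - 4*h^2 + 112*h - 192) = h*(h - 3)*(h + 2)*(h + 4)*(h^3 - 11*h^2 + 40*h - 48) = h*(h - 4)*(h - 3)*(h + 2)*(h + 4)*(h^2 - 7*h + 12) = h*(h - 4)^2*(h - 3)*(h + 2)*(h + 4)*(h - 3)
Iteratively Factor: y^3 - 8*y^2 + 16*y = (y - 4)*(y^2 - 4*y) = (y - 4)^2*(y)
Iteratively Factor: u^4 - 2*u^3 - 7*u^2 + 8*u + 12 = (u - 3)*(u^3 + u^2 - 4*u - 4) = (u - 3)*(u + 2)*(u^2 - u - 2) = (u - 3)*(u - 2)*(u + 2)*(u + 1)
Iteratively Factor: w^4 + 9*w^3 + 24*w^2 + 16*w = (w + 4)*(w^3 + 5*w^2 + 4*w) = (w + 4)^2*(w^2 + w) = w*(w + 4)^2*(w + 1)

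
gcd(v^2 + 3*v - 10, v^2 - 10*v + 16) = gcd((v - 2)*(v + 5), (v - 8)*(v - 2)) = v - 2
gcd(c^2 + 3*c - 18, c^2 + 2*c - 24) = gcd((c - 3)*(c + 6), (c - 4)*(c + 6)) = c + 6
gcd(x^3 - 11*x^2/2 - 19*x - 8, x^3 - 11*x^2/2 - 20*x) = x - 8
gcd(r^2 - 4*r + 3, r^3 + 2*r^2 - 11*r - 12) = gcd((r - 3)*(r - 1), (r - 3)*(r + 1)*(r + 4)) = r - 3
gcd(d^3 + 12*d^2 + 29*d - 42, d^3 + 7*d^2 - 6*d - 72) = d + 6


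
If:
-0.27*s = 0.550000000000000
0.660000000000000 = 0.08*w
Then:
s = -2.04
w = 8.25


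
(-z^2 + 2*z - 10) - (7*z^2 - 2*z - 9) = -8*z^2 + 4*z - 1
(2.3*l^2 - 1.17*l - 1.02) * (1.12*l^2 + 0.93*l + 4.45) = 2.576*l^4 + 0.8286*l^3 + 8.0045*l^2 - 6.1551*l - 4.539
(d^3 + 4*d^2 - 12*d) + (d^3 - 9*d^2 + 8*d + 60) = 2*d^3 - 5*d^2 - 4*d + 60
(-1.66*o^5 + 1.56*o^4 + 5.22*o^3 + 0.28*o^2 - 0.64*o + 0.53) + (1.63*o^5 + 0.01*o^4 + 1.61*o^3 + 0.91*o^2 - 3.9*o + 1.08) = -0.03*o^5 + 1.57*o^4 + 6.83*o^3 + 1.19*o^2 - 4.54*o + 1.61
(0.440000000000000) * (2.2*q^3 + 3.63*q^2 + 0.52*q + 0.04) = 0.968*q^3 + 1.5972*q^2 + 0.2288*q + 0.0176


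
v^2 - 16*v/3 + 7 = (v - 3)*(v - 7/3)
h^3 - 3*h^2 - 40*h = h*(h - 8)*(h + 5)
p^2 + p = p*(p + 1)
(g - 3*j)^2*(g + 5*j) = g^3 - g^2*j - 21*g*j^2 + 45*j^3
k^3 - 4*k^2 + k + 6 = (k - 3)*(k - 2)*(k + 1)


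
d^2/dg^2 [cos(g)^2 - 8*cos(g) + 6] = 8*cos(g) - 2*cos(2*g)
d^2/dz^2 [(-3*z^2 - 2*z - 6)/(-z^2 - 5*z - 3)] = 2*(-13*z^3 - 9*z^2 + 72*z + 129)/(z^6 + 15*z^5 + 84*z^4 + 215*z^3 + 252*z^2 + 135*z + 27)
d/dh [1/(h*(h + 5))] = (-2*h - 5)/(h^2*(h^2 + 10*h + 25))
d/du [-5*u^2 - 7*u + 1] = -10*u - 7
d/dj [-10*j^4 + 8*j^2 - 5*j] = -40*j^3 + 16*j - 5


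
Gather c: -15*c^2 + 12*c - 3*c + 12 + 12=-15*c^2 + 9*c + 24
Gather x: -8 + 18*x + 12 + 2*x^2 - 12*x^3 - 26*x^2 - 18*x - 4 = -12*x^3 - 24*x^2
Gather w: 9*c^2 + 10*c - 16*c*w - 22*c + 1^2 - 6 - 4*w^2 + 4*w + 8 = 9*c^2 - 12*c - 4*w^2 + w*(4 - 16*c) + 3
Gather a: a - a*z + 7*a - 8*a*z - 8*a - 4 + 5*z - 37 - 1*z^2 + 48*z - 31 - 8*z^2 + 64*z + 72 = -9*a*z - 9*z^2 + 117*z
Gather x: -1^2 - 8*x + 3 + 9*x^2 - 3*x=9*x^2 - 11*x + 2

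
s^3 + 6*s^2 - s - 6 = (s - 1)*(s + 1)*(s + 6)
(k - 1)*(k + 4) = k^2 + 3*k - 4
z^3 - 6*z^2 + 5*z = z*(z - 5)*(z - 1)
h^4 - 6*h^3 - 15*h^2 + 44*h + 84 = (h - 7)*(h - 3)*(h + 2)^2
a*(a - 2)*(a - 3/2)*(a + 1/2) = a^4 - 3*a^3 + 5*a^2/4 + 3*a/2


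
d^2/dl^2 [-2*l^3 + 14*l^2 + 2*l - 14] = 28 - 12*l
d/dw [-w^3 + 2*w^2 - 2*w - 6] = -3*w^2 + 4*w - 2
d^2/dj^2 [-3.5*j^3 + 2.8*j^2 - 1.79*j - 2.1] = 5.6 - 21.0*j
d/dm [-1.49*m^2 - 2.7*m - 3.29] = -2.98*m - 2.7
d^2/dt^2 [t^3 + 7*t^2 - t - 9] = 6*t + 14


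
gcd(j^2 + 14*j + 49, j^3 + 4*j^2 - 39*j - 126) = j + 7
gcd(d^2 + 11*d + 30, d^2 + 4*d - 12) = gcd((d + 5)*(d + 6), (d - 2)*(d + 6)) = d + 6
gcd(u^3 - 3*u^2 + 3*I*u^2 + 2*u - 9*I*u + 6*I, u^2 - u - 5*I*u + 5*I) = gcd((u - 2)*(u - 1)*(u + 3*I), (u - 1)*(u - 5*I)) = u - 1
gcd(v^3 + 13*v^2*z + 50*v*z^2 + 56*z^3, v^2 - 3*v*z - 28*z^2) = v + 4*z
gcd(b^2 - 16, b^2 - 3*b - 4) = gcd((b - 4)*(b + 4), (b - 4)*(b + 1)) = b - 4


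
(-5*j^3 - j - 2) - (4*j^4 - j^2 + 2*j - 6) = -4*j^4 - 5*j^3 + j^2 - 3*j + 4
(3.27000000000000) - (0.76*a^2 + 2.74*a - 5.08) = -0.76*a^2 - 2.74*a + 8.35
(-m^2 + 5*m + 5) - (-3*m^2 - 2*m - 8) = 2*m^2 + 7*m + 13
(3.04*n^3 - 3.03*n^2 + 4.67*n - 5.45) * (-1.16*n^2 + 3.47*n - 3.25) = -3.5264*n^5 + 14.0636*n^4 - 25.8113*n^3 + 32.3744*n^2 - 34.089*n + 17.7125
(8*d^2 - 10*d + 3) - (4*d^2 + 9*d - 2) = 4*d^2 - 19*d + 5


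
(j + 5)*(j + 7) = j^2 + 12*j + 35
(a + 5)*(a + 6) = a^2 + 11*a + 30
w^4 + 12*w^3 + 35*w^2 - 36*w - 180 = (w - 2)*(w + 3)*(w + 5)*(w + 6)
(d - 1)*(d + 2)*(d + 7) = d^3 + 8*d^2 + 5*d - 14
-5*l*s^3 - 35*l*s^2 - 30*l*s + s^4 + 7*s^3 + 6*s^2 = s*(-5*l + s)*(s + 1)*(s + 6)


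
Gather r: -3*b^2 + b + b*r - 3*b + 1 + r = -3*b^2 - 2*b + r*(b + 1) + 1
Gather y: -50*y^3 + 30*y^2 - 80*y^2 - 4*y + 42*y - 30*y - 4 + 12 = -50*y^3 - 50*y^2 + 8*y + 8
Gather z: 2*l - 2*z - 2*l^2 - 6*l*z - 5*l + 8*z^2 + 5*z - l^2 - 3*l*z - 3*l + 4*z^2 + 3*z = -3*l^2 - 6*l + 12*z^2 + z*(6 - 9*l)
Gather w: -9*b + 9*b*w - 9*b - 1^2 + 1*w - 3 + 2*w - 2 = -18*b + w*(9*b + 3) - 6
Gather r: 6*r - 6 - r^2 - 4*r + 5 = -r^2 + 2*r - 1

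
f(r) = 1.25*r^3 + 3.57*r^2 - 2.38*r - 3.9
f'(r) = 3.75*r^2 + 7.14*r - 2.38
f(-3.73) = -10.22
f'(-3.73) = 23.16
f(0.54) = -3.95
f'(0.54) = 2.57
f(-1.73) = 4.43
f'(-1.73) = -3.51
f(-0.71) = -0.86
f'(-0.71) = -5.56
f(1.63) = 7.12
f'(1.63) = 19.22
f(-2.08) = 5.25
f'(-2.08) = -1.01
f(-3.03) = 1.31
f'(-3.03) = 10.41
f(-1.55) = 3.71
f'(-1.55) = -4.44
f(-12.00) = -1621.26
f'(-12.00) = 451.94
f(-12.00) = -1621.26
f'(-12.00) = 451.94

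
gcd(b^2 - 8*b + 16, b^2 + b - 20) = b - 4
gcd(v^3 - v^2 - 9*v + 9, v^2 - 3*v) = v - 3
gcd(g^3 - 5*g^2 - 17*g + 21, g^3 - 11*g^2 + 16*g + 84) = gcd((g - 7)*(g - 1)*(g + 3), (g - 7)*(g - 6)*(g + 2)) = g - 7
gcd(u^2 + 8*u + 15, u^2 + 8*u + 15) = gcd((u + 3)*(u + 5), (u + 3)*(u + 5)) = u^2 + 8*u + 15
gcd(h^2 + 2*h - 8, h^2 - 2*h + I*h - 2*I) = h - 2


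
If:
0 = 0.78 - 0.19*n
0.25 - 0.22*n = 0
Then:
No Solution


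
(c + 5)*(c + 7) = c^2 + 12*c + 35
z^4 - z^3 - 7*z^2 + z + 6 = (z - 3)*(z - 1)*(z + 1)*(z + 2)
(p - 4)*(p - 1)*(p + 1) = p^3 - 4*p^2 - p + 4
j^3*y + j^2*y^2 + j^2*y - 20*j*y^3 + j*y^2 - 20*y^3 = (j - 4*y)*(j + 5*y)*(j*y + y)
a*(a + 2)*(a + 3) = a^3 + 5*a^2 + 6*a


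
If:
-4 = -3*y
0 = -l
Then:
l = 0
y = 4/3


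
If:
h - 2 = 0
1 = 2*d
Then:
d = 1/2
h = 2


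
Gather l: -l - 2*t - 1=-l - 2*t - 1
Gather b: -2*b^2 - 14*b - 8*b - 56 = -2*b^2 - 22*b - 56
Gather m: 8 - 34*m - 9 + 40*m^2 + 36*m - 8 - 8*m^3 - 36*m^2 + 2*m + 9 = -8*m^3 + 4*m^2 + 4*m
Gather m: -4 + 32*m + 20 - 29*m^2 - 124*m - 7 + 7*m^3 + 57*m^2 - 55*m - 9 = 7*m^3 + 28*m^2 - 147*m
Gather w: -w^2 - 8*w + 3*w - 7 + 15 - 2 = -w^2 - 5*w + 6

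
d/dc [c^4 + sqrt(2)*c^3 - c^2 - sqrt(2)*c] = 4*c^3 + 3*sqrt(2)*c^2 - 2*c - sqrt(2)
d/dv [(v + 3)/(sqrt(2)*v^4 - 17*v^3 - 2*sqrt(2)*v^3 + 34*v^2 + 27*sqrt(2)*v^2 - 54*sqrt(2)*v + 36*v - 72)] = (sqrt(2)*v^4 - 17*v^3 - 2*sqrt(2)*v^3 + 34*v^2 + 27*sqrt(2)*v^2 - 54*sqrt(2)*v + 36*v - (v + 3)*(4*sqrt(2)*v^3 - 51*v^2 - 6*sqrt(2)*v^2 + 68*v + 54*sqrt(2)*v - 54*sqrt(2) + 36) - 72)/(sqrt(2)*v^4 - 17*v^3 - 2*sqrt(2)*v^3 + 34*v^2 + 27*sqrt(2)*v^2 - 54*sqrt(2)*v + 36*v - 72)^2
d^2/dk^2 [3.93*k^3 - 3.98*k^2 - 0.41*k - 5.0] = 23.58*k - 7.96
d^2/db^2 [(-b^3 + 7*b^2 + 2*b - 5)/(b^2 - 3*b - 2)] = 6*(4*b^3 + 3*b^2 + 15*b - 13)/(b^6 - 9*b^5 + 21*b^4 + 9*b^3 - 42*b^2 - 36*b - 8)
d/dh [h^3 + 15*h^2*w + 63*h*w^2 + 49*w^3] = 3*h^2 + 30*h*w + 63*w^2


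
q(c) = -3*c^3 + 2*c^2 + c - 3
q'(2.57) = -48.16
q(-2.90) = 84.09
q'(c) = -9*c^2 + 4*c + 1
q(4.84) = -291.45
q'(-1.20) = -16.76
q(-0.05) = -3.04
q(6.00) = -573.00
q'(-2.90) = -86.29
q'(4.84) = -190.47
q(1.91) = -14.70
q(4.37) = -210.80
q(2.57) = -38.14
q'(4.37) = -153.39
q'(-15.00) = -2084.00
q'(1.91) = -24.19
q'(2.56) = -47.74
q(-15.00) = 10557.00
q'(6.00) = -299.00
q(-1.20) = 3.86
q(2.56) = -37.66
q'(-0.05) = 0.78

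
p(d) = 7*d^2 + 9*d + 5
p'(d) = 14*d + 9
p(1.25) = 27.19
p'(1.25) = 26.50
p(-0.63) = 2.11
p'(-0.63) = 0.18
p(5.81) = 293.58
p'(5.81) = 90.34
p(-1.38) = 5.91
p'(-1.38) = -10.32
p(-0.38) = 2.59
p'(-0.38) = 3.68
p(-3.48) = 58.45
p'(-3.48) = -39.72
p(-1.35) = 5.61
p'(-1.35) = -9.90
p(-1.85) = 12.31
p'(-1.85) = -16.90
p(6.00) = 311.00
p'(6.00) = 93.00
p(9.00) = 653.00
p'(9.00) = 135.00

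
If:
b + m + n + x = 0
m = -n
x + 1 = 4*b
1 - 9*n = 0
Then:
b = 1/5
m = -1/9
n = 1/9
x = -1/5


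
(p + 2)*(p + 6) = p^2 + 8*p + 12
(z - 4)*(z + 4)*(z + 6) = z^3 + 6*z^2 - 16*z - 96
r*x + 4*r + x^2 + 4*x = (r + x)*(x + 4)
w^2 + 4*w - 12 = (w - 2)*(w + 6)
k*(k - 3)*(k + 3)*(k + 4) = k^4 + 4*k^3 - 9*k^2 - 36*k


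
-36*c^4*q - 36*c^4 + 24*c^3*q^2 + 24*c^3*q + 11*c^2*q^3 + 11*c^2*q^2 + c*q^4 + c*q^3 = (-c + q)*(6*c + q)^2*(c*q + c)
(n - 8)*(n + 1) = n^2 - 7*n - 8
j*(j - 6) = j^2 - 6*j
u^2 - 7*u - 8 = (u - 8)*(u + 1)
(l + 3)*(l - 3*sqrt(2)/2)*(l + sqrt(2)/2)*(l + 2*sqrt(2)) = l^4 + sqrt(2)*l^3 + 3*l^3 - 11*l^2/2 + 3*sqrt(2)*l^2 - 33*l/2 - 3*sqrt(2)*l - 9*sqrt(2)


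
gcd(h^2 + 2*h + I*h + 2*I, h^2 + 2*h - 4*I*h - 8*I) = h + 2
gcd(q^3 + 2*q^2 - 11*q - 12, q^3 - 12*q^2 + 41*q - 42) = q - 3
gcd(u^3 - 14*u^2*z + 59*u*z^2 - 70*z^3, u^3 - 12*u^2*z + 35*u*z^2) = u^2 - 12*u*z + 35*z^2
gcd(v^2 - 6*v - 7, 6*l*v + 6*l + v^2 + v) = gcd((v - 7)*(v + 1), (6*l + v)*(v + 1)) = v + 1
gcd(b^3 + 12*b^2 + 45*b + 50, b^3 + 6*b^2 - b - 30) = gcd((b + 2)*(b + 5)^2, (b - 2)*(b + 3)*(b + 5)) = b + 5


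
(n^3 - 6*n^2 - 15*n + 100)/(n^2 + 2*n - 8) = (n^2 - 10*n + 25)/(n - 2)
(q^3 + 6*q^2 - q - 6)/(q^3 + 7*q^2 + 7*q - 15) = (q^2 + 7*q + 6)/(q^2 + 8*q + 15)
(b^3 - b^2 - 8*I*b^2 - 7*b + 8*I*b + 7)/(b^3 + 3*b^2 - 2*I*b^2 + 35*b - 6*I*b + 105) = (b^2 - b*(1 + I) + I)/(b^2 + b*(3 + 5*I) + 15*I)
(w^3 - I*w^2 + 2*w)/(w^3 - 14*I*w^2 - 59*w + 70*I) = w*(w + I)/(w^2 - 12*I*w - 35)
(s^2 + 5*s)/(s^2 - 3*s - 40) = s/(s - 8)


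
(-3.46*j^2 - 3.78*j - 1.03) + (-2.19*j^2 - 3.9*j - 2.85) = -5.65*j^2 - 7.68*j - 3.88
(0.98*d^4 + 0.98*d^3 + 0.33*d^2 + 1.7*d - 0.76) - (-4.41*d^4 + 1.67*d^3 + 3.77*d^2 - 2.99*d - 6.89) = 5.39*d^4 - 0.69*d^3 - 3.44*d^2 + 4.69*d + 6.13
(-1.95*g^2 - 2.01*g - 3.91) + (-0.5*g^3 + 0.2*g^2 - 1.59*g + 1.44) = -0.5*g^3 - 1.75*g^2 - 3.6*g - 2.47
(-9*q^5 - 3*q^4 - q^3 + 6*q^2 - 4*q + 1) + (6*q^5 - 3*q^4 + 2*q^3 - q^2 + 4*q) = -3*q^5 - 6*q^4 + q^3 + 5*q^2 + 1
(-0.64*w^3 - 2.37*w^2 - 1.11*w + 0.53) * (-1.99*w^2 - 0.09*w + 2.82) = 1.2736*w^5 + 4.7739*w^4 + 0.6174*w^3 - 7.6382*w^2 - 3.1779*w + 1.4946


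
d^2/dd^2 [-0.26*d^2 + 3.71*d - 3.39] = -0.520000000000000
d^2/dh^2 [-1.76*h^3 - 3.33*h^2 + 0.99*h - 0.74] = -10.56*h - 6.66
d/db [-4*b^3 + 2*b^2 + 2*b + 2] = -12*b^2 + 4*b + 2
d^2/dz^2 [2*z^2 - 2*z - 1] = 4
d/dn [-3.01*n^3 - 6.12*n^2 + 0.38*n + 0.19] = -9.03*n^2 - 12.24*n + 0.38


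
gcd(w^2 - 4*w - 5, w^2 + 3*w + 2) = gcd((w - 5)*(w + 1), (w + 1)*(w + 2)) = w + 1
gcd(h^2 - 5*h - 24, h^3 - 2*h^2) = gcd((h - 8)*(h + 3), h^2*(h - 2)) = 1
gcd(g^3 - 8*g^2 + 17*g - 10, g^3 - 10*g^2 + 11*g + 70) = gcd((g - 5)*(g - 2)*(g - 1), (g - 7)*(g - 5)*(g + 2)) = g - 5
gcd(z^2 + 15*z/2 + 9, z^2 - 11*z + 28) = 1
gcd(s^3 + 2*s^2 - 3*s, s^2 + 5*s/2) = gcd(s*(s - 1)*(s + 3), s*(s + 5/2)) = s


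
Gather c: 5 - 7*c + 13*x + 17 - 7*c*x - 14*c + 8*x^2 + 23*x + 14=c*(-7*x - 21) + 8*x^2 + 36*x + 36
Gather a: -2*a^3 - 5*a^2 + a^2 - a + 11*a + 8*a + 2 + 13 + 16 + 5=-2*a^3 - 4*a^2 + 18*a + 36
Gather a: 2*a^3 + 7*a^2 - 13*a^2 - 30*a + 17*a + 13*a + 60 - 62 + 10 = 2*a^3 - 6*a^2 + 8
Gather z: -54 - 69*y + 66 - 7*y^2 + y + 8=-7*y^2 - 68*y + 20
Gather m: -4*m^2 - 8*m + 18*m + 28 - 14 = -4*m^2 + 10*m + 14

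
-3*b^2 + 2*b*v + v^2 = (-b + v)*(3*b + v)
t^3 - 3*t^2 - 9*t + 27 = (t - 3)^2*(t + 3)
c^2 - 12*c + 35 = (c - 7)*(c - 5)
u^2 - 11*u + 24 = (u - 8)*(u - 3)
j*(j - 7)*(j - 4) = j^3 - 11*j^2 + 28*j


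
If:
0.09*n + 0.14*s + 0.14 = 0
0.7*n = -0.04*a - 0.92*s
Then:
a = 4.22222222222222*s + 27.2222222222222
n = -1.55555555555556*s - 1.55555555555556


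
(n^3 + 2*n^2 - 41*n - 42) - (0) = n^3 + 2*n^2 - 41*n - 42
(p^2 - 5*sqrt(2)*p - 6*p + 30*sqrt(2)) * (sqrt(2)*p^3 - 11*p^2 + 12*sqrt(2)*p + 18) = sqrt(2)*p^5 - 21*p^4 - 6*sqrt(2)*p^4 + 67*sqrt(2)*p^3 + 126*p^3 - 402*sqrt(2)*p^2 - 102*p^2 - 90*sqrt(2)*p + 612*p + 540*sqrt(2)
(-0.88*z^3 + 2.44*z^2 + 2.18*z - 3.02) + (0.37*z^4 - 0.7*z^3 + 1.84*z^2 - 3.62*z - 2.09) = 0.37*z^4 - 1.58*z^3 + 4.28*z^2 - 1.44*z - 5.11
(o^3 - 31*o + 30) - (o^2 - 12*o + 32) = o^3 - o^2 - 19*o - 2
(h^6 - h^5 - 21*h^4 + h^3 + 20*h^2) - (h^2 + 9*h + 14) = h^6 - h^5 - 21*h^4 + h^3 + 19*h^2 - 9*h - 14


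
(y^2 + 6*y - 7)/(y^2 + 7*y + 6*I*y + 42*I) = (y - 1)/(y + 6*I)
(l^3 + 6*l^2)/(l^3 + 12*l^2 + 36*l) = l/(l + 6)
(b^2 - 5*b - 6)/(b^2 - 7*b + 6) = (b + 1)/(b - 1)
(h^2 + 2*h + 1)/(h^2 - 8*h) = (h^2 + 2*h + 1)/(h*(h - 8))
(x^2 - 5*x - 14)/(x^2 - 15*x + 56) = (x + 2)/(x - 8)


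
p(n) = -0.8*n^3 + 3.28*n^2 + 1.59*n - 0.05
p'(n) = -2.4*n^2 + 6.56*n + 1.59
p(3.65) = 10.55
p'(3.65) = -6.44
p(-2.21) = 21.09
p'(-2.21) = -24.63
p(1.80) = 8.77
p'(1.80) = 5.62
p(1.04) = 4.25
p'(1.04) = 5.82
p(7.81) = -168.67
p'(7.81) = -93.57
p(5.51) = -25.54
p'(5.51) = -35.13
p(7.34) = -128.02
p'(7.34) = -79.56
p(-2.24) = 21.84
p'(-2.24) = -25.15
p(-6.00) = 281.29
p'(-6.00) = -124.17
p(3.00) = 12.64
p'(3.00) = -0.33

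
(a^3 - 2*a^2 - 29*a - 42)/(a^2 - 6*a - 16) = (a^2 - 4*a - 21)/(a - 8)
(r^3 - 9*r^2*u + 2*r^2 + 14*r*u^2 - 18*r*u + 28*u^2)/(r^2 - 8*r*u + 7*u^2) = (r^2 - 2*r*u + 2*r - 4*u)/(r - u)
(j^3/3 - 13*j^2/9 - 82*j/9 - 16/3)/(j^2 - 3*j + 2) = (3*j^3 - 13*j^2 - 82*j - 48)/(9*(j^2 - 3*j + 2))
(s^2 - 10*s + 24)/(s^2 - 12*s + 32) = (s - 6)/(s - 8)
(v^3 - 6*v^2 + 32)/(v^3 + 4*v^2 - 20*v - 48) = (v - 4)/(v + 6)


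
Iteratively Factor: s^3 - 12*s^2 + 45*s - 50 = (s - 5)*(s^2 - 7*s + 10) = (s - 5)*(s - 2)*(s - 5)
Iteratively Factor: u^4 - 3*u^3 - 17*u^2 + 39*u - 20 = (u + 4)*(u^3 - 7*u^2 + 11*u - 5) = (u - 1)*(u + 4)*(u^2 - 6*u + 5) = (u - 1)^2*(u + 4)*(u - 5)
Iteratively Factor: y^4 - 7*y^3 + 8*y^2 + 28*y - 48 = (y - 3)*(y^3 - 4*y^2 - 4*y + 16) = (y - 3)*(y - 2)*(y^2 - 2*y - 8) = (y - 3)*(y - 2)*(y + 2)*(y - 4)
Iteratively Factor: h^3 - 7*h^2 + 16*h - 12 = (h - 2)*(h^2 - 5*h + 6) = (h - 2)^2*(h - 3)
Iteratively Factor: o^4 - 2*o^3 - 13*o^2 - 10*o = (o - 5)*(o^3 + 3*o^2 + 2*o) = (o - 5)*(o + 2)*(o^2 + o) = (o - 5)*(o + 1)*(o + 2)*(o)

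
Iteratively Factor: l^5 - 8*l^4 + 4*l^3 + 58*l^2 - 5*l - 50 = (l - 5)*(l^4 - 3*l^3 - 11*l^2 + 3*l + 10) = (l - 5)*(l - 1)*(l^3 - 2*l^2 - 13*l - 10) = (l - 5)*(l - 1)*(l + 1)*(l^2 - 3*l - 10) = (l - 5)^2*(l - 1)*(l + 1)*(l + 2)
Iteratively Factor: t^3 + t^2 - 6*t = (t - 2)*(t^2 + 3*t) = (t - 2)*(t + 3)*(t)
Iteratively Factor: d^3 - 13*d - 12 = (d - 4)*(d^2 + 4*d + 3) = (d - 4)*(d + 3)*(d + 1)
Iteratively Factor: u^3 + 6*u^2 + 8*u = (u)*(u^2 + 6*u + 8) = u*(u + 4)*(u + 2)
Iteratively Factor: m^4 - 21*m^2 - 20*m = (m + 4)*(m^3 - 4*m^2 - 5*m) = (m + 1)*(m + 4)*(m^2 - 5*m) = m*(m + 1)*(m + 4)*(m - 5)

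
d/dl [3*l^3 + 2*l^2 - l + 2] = 9*l^2 + 4*l - 1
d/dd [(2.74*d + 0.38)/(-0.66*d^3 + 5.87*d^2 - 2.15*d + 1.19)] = (3.6168*d^3 - 15.3314*d^2 - 4.4612*d + 4.0776)/(0.4356*d^6 - 7.7484*d^5 + 37.2949*d^4 - 26.8118*d^3 + 18.5931*d^2 - 5.117*d + 1.4161)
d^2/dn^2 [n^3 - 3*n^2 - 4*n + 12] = 6*n - 6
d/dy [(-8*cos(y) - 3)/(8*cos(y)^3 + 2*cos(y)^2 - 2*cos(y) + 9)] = 2*(-64*cos(y)^3 - 44*cos(y)^2 - 6*cos(y) + 39)*sin(y)/(4*cos(y) + cos(2*y) + 2*cos(3*y) + 10)^2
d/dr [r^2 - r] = 2*r - 1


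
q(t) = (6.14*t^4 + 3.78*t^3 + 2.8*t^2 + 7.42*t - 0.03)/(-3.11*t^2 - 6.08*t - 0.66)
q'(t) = (6.22*t + 6.08)*(6.14*t^4 + 3.78*t^3 + 2.8*t^2 + 7.42*t - 0.03)/(-3.11*t^2 - 6.08*t - 0.66)^2 + (24.56*t^3 + 11.34*t^2 + 5.6*t + 7.42)/(-3.11*t^2 - 6.08*t - 0.66)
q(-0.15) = -5.99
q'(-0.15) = -132.17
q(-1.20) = 0.60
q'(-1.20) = -12.16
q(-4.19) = -54.81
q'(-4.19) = 17.74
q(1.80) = -5.02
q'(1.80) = -5.11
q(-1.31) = 2.36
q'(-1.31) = -20.60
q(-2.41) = -37.48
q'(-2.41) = -12.28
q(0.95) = -1.92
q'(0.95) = -2.27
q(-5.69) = -86.71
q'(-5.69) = 24.57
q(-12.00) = -322.47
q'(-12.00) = 49.95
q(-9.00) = -190.49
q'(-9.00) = 38.02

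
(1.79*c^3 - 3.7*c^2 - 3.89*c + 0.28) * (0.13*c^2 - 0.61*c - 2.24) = 0.2327*c^5 - 1.5729*c^4 - 2.2583*c^3 + 10.6973*c^2 + 8.5428*c - 0.6272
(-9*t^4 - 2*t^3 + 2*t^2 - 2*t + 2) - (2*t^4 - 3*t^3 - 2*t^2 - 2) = -11*t^4 + t^3 + 4*t^2 - 2*t + 4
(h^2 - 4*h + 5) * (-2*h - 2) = -2*h^3 + 6*h^2 - 2*h - 10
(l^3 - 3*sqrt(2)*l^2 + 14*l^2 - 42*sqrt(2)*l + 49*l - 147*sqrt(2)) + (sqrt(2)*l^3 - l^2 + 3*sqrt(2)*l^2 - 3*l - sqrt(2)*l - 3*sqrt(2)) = l^3 + sqrt(2)*l^3 + 13*l^2 - 43*sqrt(2)*l + 46*l - 150*sqrt(2)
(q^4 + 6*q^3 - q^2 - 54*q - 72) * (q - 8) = q^5 - 2*q^4 - 49*q^3 - 46*q^2 + 360*q + 576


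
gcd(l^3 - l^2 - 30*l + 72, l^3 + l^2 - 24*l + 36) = l^2 + 3*l - 18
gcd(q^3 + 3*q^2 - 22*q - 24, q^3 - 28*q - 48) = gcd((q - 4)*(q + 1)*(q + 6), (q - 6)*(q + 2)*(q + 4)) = 1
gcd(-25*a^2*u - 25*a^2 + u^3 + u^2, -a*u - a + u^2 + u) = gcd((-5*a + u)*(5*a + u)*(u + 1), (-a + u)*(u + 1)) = u + 1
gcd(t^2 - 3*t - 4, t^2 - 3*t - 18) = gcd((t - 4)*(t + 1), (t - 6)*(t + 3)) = 1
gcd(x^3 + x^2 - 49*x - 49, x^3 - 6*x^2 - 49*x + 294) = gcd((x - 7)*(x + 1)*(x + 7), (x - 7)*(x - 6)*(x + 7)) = x^2 - 49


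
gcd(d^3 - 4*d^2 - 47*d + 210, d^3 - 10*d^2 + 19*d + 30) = d^2 - 11*d + 30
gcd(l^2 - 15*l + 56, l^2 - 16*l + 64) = l - 8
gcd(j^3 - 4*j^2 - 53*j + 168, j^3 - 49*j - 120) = j - 8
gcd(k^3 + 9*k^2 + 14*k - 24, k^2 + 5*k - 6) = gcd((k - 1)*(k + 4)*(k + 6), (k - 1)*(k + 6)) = k^2 + 5*k - 6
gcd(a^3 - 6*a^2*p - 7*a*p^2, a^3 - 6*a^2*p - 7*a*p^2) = -a^3 + 6*a^2*p + 7*a*p^2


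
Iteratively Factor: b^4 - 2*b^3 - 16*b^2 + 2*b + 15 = (b - 1)*(b^3 - b^2 - 17*b - 15) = (b - 1)*(b + 3)*(b^2 - 4*b - 5) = (b - 1)*(b + 1)*(b + 3)*(b - 5)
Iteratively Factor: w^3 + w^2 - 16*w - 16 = (w + 4)*(w^2 - 3*w - 4) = (w + 1)*(w + 4)*(w - 4)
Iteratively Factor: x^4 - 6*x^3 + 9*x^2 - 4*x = (x)*(x^3 - 6*x^2 + 9*x - 4) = x*(x - 4)*(x^2 - 2*x + 1) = x*(x - 4)*(x - 1)*(x - 1)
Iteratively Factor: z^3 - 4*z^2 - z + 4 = (z - 1)*(z^2 - 3*z - 4) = (z - 1)*(z + 1)*(z - 4)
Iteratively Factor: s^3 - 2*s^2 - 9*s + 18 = (s + 3)*(s^2 - 5*s + 6) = (s - 3)*(s + 3)*(s - 2)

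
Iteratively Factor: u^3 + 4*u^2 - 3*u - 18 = (u - 2)*(u^2 + 6*u + 9) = (u - 2)*(u + 3)*(u + 3)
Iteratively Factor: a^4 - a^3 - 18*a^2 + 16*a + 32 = (a - 4)*(a^3 + 3*a^2 - 6*a - 8) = (a - 4)*(a - 2)*(a^2 + 5*a + 4) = (a - 4)*(a - 2)*(a + 1)*(a + 4)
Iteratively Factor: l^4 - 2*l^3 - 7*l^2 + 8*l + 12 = (l + 2)*(l^3 - 4*l^2 + l + 6) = (l - 3)*(l + 2)*(l^2 - l - 2) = (l - 3)*(l - 2)*(l + 2)*(l + 1)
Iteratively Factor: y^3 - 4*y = (y - 2)*(y^2 + 2*y) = (y - 2)*(y + 2)*(y)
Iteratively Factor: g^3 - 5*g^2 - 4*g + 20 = (g - 2)*(g^2 - 3*g - 10) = (g - 5)*(g - 2)*(g + 2)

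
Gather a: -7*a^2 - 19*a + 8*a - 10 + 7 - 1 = -7*a^2 - 11*a - 4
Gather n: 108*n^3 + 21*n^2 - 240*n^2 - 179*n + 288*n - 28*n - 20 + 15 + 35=108*n^3 - 219*n^2 + 81*n + 30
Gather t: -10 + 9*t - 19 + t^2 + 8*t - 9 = t^2 + 17*t - 38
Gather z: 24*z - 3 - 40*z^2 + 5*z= -40*z^2 + 29*z - 3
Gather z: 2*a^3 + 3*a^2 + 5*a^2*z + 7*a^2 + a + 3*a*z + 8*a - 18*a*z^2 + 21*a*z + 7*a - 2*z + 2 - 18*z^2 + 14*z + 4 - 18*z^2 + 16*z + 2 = 2*a^3 + 10*a^2 + 16*a + z^2*(-18*a - 36) + z*(5*a^2 + 24*a + 28) + 8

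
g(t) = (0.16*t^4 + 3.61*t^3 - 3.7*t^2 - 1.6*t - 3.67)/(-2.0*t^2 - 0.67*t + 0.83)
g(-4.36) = 9.00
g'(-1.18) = 19.34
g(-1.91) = 7.16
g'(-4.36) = -0.95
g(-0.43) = -5.28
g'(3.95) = -2.45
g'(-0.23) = 1.91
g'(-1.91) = 0.45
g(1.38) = 0.73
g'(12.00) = -3.70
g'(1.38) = -3.85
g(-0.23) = -4.03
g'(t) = (4.0*t + 0.67)*(0.16*t^4 + 3.61*t^3 - 3.7*t^2 - 1.6*t - 3.67)/(-2.0*t^2 - 0.67*t + 0.83)^2 + (0.64*t^3 + 10.83*t^2 - 7.4*t - 1.6)/(-2.0*t^2 - 0.67*t + 0.83) = (-0.64*t^5 - 7.5416*t^4 - 4.3062*t^3 + 8.2679*t^2 - 20.822*t - 3.7869)/(4.0*t^4 + 2.68*t^3 - 2.8711*t^2 - 1.1122*t + 0.6889)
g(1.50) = 0.30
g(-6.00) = 10.42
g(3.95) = -5.87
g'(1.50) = -3.39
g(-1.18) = 10.78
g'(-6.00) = -0.76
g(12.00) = -30.49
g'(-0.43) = 12.12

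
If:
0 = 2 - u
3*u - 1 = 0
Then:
No Solution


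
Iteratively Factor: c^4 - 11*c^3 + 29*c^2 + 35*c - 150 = (c - 5)*(c^3 - 6*c^2 - c + 30) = (c - 5)*(c - 3)*(c^2 - 3*c - 10) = (c - 5)^2*(c - 3)*(c + 2)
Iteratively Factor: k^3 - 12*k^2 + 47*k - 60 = (k - 5)*(k^2 - 7*k + 12) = (k - 5)*(k - 4)*(k - 3)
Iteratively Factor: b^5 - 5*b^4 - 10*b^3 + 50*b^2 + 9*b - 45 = (b + 1)*(b^4 - 6*b^3 - 4*b^2 + 54*b - 45) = (b - 5)*(b + 1)*(b^3 - b^2 - 9*b + 9) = (b - 5)*(b + 1)*(b + 3)*(b^2 - 4*b + 3) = (b - 5)*(b - 3)*(b + 1)*(b + 3)*(b - 1)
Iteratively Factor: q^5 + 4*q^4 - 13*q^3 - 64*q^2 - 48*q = (q)*(q^4 + 4*q^3 - 13*q^2 - 64*q - 48) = q*(q + 3)*(q^3 + q^2 - 16*q - 16) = q*(q + 1)*(q + 3)*(q^2 - 16) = q*(q - 4)*(q + 1)*(q + 3)*(q + 4)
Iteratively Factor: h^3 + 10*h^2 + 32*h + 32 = (h + 2)*(h^2 + 8*h + 16) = (h + 2)*(h + 4)*(h + 4)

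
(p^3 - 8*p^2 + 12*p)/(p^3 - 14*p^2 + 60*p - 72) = p/(p - 6)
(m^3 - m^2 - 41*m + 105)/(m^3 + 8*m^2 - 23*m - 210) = (m - 3)/(m + 6)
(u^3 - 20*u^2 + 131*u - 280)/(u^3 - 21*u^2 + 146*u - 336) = (u - 5)/(u - 6)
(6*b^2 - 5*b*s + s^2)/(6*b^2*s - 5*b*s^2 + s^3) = 1/s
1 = 1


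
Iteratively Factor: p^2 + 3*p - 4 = (p + 4)*(p - 1)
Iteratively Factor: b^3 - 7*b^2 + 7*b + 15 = (b - 3)*(b^2 - 4*b - 5) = (b - 3)*(b + 1)*(b - 5)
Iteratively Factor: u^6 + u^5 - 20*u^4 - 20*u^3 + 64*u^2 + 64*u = (u + 1)*(u^5 - 20*u^3 + 64*u) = (u - 2)*(u + 1)*(u^4 + 2*u^3 - 16*u^2 - 32*u) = u*(u - 2)*(u + 1)*(u^3 + 2*u^2 - 16*u - 32) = u*(u - 2)*(u + 1)*(u + 4)*(u^2 - 2*u - 8) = u*(u - 4)*(u - 2)*(u + 1)*(u + 4)*(u + 2)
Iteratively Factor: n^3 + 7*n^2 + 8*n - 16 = (n - 1)*(n^2 + 8*n + 16) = (n - 1)*(n + 4)*(n + 4)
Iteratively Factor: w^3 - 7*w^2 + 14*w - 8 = (w - 4)*(w^2 - 3*w + 2) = (w - 4)*(w - 1)*(w - 2)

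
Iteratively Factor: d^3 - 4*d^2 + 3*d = (d - 1)*(d^2 - 3*d) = d*(d - 1)*(d - 3)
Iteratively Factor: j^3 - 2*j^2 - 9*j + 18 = (j + 3)*(j^2 - 5*j + 6) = (j - 2)*(j + 3)*(j - 3)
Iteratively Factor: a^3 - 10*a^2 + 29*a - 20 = (a - 1)*(a^2 - 9*a + 20) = (a - 5)*(a - 1)*(a - 4)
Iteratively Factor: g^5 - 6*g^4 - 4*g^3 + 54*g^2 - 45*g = (g)*(g^4 - 6*g^3 - 4*g^2 + 54*g - 45) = g*(g - 1)*(g^3 - 5*g^2 - 9*g + 45) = g*(g - 3)*(g - 1)*(g^2 - 2*g - 15) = g*(g - 5)*(g - 3)*(g - 1)*(g + 3)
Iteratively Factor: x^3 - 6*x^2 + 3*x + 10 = (x + 1)*(x^2 - 7*x + 10) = (x - 5)*(x + 1)*(x - 2)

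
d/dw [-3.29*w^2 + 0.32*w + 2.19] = 0.32 - 6.58*w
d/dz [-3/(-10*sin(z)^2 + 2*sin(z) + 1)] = 6*(1 - 10*sin(z))*cos(z)/(-10*sin(z)^2 + 2*sin(z) + 1)^2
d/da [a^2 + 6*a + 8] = 2*a + 6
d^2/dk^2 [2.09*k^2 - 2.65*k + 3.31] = 4.18000000000000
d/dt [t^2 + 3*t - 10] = 2*t + 3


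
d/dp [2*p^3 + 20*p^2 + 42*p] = 6*p^2 + 40*p + 42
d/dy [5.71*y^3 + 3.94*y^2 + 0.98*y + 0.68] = 17.13*y^2 + 7.88*y + 0.98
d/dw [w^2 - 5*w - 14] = 2*w - 5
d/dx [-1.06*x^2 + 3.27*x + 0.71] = 3.27 - 2.12*x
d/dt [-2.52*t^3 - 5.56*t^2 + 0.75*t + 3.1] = -7.56*t^2 - 11.12*t + 0.75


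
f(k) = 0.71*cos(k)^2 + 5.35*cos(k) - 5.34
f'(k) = -1.42*sin(k)*cos(k) - 5.35*sin(k)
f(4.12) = -8.11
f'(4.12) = 3.78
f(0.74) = -1.00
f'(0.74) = -4.31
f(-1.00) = -2.24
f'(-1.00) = 5.15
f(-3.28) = -9.94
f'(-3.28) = -0.54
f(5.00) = -3.77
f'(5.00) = 5.52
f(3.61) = -9.55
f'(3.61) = 1.84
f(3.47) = -9.77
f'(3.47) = 1.29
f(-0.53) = -0.20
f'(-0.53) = 3.32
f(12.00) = -0.32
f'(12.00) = 3.51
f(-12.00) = -0.32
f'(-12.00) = -3.51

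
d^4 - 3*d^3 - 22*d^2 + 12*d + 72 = (d - 6)*(d - 2)*(d + 2)*(d + 3)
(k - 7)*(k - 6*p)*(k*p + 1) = k^3*p - 6*k^2*p^2 - 7*k^2*p + k^2 + 42*k*p^2 - 6*k*p - 7*k + 42*p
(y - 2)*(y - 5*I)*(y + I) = y^3 - 2*y^2 - 4*I*y^2 + 5*y + 8*I*y - 10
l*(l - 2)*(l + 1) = l^3 - l^2 - 2*l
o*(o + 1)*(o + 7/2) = o^3 + 9*o^2/2 + 7*o/2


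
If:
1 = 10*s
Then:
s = 1/10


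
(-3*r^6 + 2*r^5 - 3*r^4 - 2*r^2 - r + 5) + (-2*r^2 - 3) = -3*r^6 + 2*r^5 - 3*r^4 - 4*r^2 - r + 2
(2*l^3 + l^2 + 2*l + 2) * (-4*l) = -8*l^4 - 4*l^3 - 8*l^2 - 8*l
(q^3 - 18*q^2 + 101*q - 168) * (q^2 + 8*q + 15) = q^5 - 10*q^4 - 28*q^3 + 370*q^2 + 171*q - 2520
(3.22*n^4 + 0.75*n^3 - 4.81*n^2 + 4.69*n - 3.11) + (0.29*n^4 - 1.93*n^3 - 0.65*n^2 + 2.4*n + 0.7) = 3.51*n^4 - 1.18*n^3 - 5.46*n^2 + 7.09*n - 2.41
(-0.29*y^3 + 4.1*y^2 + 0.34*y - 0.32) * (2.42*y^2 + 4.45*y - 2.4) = -0.7018*y^5 + 8.6315*y^4 + 19.7638*y^3 - 9.1014*y^2 - 2.24*y + 0.768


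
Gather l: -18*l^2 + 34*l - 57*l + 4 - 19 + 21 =-18*l^2 - 23*l + 6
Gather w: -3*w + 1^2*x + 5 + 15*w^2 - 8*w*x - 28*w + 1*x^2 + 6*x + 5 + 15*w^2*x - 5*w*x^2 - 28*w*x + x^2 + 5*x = w^2*(15*x + 15) + w*(-5*x^2 - 36*x - 31) + 2*x^2 + 12*x + 10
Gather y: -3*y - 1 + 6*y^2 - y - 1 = 6*y^2 - 4*y - 2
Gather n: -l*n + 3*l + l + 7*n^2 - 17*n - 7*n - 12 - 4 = 4*l + 7*n^2 + n*(-l - 24) - 16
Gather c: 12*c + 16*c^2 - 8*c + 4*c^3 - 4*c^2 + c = 4*c^3 + 12*c^2 + 5*c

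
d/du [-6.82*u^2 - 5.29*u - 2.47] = -13.64*u - 5.29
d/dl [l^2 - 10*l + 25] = 2*l - 10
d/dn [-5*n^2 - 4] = -10*n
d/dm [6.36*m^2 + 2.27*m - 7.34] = 12.72*m + 2.27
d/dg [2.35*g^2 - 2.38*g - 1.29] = 4.7*g - 2.38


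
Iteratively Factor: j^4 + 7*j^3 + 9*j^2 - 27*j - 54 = (j + 3)*(j^3 + 4*j^2 - 3*j - 18) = (j - 2)*(j + 3)*(j^2 + 6*j + 9) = (j - 2)*(j + 3)^2*(j + 3)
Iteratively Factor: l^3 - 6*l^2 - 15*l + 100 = (l - 5)*(l^2 - l - 20) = (l - 5)*(l + 4)*(l - 5)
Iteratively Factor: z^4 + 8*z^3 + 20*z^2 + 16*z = (z + 2)*(z^3 + 6*z^2 + 8*z) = (z + 2)^2*(z^2 + 4*z) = (z + 2)^2*(z + 4)*(z)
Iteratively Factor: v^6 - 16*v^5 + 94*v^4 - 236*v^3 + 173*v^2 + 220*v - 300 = (v - 3)*(v^5 - 13*v^4 + 55*v^3 - 71*v^2 - 40*v + 100) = (v - 3)*(v - 2)*(v^4 - 11*v^3 + 33*v^2 - 5*v - 50) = (v - 5)*(v - 3)*(v - 2)*(v^3 - 6*v^2 + 3*v + 10) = (v - 5)*(v - 3)*(v - 2)^2*(v^2 - 4*v - 5) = (v - 5)*(v - 3)*(v - 2)^2*(v + 1)*(v - 5)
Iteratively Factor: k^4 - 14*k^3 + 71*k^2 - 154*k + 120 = (k - 5)*(k^3 - 9*k^2 + 26*k - 24) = (k - 5)*(k - 2)*(k^2 - 7*k + 12) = (k - 5)*(k - 4)*(k - 2)*(k - 3)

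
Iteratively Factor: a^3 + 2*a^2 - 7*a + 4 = (a + 4)*(a^2 - 2*a + 1) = (a - 1)*(a + 4)*(a - 1)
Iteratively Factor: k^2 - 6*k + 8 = (k - 2)*(k - 4)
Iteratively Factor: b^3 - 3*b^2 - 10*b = (b)*(b^2 - 3*b - 10) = b*(b - 5)*(b + 2)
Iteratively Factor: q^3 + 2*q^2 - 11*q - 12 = (q + 1)*(q^2 + q - 12) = (q - 3)*(q + 1)*(q + 4)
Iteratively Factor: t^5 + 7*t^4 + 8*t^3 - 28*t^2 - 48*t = (t + 3)*(t^4 + 4*t^3 - 4*t^2 - 16*t) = (t - 2)*(t + 3)*(t^3 + 6*t^2 + 8*t) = t*(t - 2)*(t + 3)*(t^2 + 6*t + 8) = t*(t - 2)*(t + 2)*(t + 3)*(t + 4)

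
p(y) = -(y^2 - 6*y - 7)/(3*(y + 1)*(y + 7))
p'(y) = -(2*y - 6)/(3*(y + 1)*(y + 7)) + (y^2 - 6*y - 7)/(3*(y + 1)*(y + 7)^2) + (y^2 - 6*y - 7)/(3*(y + 1)^2*(y + 7))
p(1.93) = 0.19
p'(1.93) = -0.06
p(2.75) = 0.15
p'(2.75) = -0.05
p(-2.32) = 0.66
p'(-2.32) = -0.21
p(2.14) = 0.18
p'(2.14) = -0.06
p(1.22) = 0.23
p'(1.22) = -0.07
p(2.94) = 0.14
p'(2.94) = -0.05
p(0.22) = 0.31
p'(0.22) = -0.09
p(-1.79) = 0.56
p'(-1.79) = -0.17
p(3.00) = 0.13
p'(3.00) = -0.05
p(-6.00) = 4.33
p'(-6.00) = -4.67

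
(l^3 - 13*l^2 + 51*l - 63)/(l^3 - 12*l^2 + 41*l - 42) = (l - 3)/(l - 2)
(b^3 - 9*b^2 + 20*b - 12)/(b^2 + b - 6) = (b^2 - 7*b + 6)/(b + 3)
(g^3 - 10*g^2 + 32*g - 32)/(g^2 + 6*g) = (g^3 - 10*g^2 + 32*g - 32)/(g*(g + 6))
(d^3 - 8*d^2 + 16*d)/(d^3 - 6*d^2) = (d^2 - 8*d + 16)/(d*(d - 6))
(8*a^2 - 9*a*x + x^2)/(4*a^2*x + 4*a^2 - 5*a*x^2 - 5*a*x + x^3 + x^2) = (-8*a + x)/(-4*a*x - 4*a + x^2 + x)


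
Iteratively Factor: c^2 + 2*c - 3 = (c - 1)*(c + 3)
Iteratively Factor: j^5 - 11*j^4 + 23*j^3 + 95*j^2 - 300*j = (j)*(j^4 - 11*j^3 + 23*j^2 + 95*j - 300) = j*(j + 3)*(j^3 - 14*j^2 + 65*j - 100) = j*(j - 5)*(j + 3)*(j^2 - 9*j + 20) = j*(j - 5)^2*(j + 3)*(j - 4)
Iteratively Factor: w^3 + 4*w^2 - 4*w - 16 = (w + 4)*(w^2 - 4) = (w - 2)*(w + 4)*(w + 2)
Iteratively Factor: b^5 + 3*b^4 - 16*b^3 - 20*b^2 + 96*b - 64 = (b - 2)*(b^4 + 5*b^3 - 6*b^2 - 32*b + 32) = (b - 2)*(b + 4)*(b^3 + b^2 - 10*b + 8) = (b - 2)*(b + 4)^2*(b^2 - 3*b + 2) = (b - 2)^2*(b + 4)^2*(b - 1)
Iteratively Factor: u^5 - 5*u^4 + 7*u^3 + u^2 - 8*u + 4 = (u - 2)*(u^4 - 3*u^3 + u^2 + 3*u - 2) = (u - 2)*(u + 1)*(u^3 - 4*u^2 + 5*u - 2) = (u - 2)*(u - 1)*(u + 1)*(u^2 - 3*u + 2) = (u - 2)*(u - 1)^2*(u + 1)*(u - 2)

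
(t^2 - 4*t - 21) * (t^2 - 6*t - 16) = t^4 - 10*t^3 - 13*t^2 + 190*t + 336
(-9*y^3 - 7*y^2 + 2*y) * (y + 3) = -9*y^4 - 34*y^3 - 19*y^2 + 6*y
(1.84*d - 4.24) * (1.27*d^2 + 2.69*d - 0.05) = 2.3368*d^3 - 0.4352*d^2 - 11.4976*d + 0.212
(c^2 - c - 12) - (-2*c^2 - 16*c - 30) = 3*c^2 + 15*c + 18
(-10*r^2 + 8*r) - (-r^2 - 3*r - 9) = -9*r^2 + 11*r + 9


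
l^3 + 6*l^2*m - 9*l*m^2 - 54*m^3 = (l - 3*m)*(l + 3*m)*(l + 6*m)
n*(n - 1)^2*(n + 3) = n^4 + n^3 - 5*n^2 + 3*n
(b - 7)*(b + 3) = b^2 - 4*b - 21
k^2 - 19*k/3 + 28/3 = (k - 4)*(k - 7/3)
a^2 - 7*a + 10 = (a - 5)*(a - 2)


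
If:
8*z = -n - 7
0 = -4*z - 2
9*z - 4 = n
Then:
No Solution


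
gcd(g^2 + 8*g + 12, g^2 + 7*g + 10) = g + 2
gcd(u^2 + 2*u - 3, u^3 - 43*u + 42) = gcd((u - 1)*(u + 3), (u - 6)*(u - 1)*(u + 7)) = u - 1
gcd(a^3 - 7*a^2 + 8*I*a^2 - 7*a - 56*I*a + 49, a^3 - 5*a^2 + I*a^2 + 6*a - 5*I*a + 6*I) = a + I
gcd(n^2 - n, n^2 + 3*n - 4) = n - 1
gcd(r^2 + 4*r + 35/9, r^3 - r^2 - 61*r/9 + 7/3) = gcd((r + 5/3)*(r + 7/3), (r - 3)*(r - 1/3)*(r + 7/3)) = r + 7/3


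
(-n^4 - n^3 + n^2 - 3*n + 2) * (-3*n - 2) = 3*n^5 + 5*n^4 - n^3 + 7*n^2 - 4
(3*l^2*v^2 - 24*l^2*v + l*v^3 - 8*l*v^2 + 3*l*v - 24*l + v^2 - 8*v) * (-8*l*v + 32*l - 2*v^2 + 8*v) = -24*l^3*v^3 + 288*l^3*v^2 - 768*l^3*v - 14*l^2*v^4 + 168*l^2*v^3 - 472*l^2*v^2 + 288*l^2*v - 768*l^2 - 2*l*v^5 + 24*l*v^4 - 78*l*v^3 + 168*l*v^2 - 448*l*v - 2*v^4 + 24*v^3 - 64*v^2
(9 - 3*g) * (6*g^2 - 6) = -18*g^3 + 54*g^2 + 18*g - 54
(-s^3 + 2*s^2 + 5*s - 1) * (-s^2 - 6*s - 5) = s^5 + 4*s^4 - 12*s^3 - 39*s^2 - 19*s + 5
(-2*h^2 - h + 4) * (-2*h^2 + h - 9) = 4*h^4 + 9*h^2 + 13*h - 36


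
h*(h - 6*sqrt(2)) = h^2 - 6*sqrt(2)*h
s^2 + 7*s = s*(s + 7)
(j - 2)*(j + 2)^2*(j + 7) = j^4 + 9*j^3 + 10*j^2 - 36*j - 56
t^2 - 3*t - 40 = (t - 8)*(t + 5)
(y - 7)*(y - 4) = y^2 - 11*y + 28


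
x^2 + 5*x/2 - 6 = (x - 3/2)*(x + 4)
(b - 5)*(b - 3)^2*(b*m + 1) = b^4*m - 11*b^3*m + b^3 + 39*b^2*m - 11*b^2 - 45*b*m + 39*b - 45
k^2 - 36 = (k - 6)*(k + 6)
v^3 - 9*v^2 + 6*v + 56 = (v - 7)*(v - 4)*(v + 2)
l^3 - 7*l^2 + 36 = (l - 6)*(l - 3)*(l + 2)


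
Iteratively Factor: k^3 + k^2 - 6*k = (k)*(k^2 + k - 6) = k*(k - 2)*(k + 3)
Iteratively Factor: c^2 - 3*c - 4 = (c - 4)*(c + 1)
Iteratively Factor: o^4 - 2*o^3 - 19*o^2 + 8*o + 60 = (o + 3)*(o^3 - 5*o^2 - 4*o + 20) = (o - 2)*(o + 3)*(o^2 - 3*o - 10) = (o - 5)*(o - 2)*(o + 3)*(o + 2)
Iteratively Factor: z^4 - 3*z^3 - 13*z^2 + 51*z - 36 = (z - 3)*(z^3 - 13*z + 12) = (z - 3)*(z - 1)*(z^2 + z - 12) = (z - 3)*(z - 1)*(z + 4)*(z - 3)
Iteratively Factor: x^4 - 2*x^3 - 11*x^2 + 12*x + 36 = (x - 3)*(x^3 + x^2 - 8*x - 12) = (x - 3)^2*(x^2 + 4*x + 4) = (x - 3)^2*(x + 2)*(x + 2)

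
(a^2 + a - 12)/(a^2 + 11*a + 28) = (a - 3)/(a + 7)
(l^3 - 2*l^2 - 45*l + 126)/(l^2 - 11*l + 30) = (l^2 + 4*l - 21)/(l - 5)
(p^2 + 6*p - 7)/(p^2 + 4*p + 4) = (p^2 + 6*p - 7)/(p^2 + 4*p + 4)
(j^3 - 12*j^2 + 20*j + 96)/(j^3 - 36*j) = (j^2 - 6*j - 16)/(j*(j + 6))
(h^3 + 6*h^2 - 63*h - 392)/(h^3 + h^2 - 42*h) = (h^2 - h - 56)/(h*(h - 6))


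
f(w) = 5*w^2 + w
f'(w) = 10*w + 1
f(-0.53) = 0.87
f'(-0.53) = -4.30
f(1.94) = 20.76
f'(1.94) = 20.40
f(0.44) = 1.41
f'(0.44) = 5.40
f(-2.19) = 21.79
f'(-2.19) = -20.90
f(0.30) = 0.75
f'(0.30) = 4.00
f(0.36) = 1.01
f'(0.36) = 4.60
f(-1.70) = 12.75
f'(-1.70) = -16.00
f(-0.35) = 0.26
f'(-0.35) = -2.50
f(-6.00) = 174.00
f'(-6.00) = -59.00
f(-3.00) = 42.00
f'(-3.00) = -29.00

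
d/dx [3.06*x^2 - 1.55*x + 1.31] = 6.12*x - 1.55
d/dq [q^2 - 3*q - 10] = 2*q - 3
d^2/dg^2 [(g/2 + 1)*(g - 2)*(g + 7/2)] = 3*g + 7/2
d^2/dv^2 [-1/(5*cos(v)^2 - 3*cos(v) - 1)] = (-100*sin(v)^4 + 79*sin(v)^2 - 213*cos(v)/4 + 45*cos(3*v)/4 + 49)/(5*sin(v)^2 + 3*cos(v) - 4)^3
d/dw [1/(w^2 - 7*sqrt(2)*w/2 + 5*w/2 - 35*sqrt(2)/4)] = 8*(-4*w - 5 + 7*sqrt(2))/(4*w^2 - 14*sqrt(2)*w + 10*w - 35*sqrt(2))^2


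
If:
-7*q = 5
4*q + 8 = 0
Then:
No Solution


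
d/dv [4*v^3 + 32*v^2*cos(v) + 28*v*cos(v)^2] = -32*v^2*sin(v) + 12*v^2 - 28*v*sin(2*v) + 64*v*cos(v) + 28*cos(v)^2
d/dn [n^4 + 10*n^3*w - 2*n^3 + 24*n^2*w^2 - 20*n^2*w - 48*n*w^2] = 4*n^3 + 30*n^2*w - 6*n^2 + 48*n*w^2 - 40*n*w - 48*w^2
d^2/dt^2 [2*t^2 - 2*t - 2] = 4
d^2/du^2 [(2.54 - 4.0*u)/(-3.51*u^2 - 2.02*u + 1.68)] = ((1.6708 - 84.24*u)*(3.51*u^2 + 2.02*u - 1.68) + (4.0*u - 2.54)*(7.02*u + 2.02)*(14.04*u + 4.04))/(3.51*u^2 + 2.02*u - 1.68)^3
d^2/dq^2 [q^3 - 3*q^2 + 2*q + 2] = 6*q - 6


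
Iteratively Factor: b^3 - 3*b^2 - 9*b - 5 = (b + 1)*(b^2 - 4*b - 5) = (b - 5)*(b + 1)*(b + 1)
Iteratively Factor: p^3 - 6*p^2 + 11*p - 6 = (p - 2)*(p^2 - 4*p + 3) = (p - 2)*(p - 1)*(p - 3)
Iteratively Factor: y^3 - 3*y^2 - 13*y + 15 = (y - 5)*(y^2 + 2*y - 3) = (y - 5)*(y + 3)*(y - 1)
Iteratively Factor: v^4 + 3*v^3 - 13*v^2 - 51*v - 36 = (v - 4)*(v^3 + 7*v^2 + 15*v + 9) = (v - 4)*(v + 3)*(v^2 + 4*v + 3) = (v - 4)*(v + 1)*(v + 3)*(v + 3)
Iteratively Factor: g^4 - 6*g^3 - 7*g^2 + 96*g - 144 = (g + 4)*(g^3 - 10*g^2 + 33*g - 36) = (g - 3)*(g + 4)*(g^2 - 7*g + 12) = (g - 3)^2*(g + 4)*(g - 4)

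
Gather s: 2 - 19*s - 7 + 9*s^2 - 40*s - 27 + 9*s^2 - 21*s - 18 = 18*s^2 - 80*s - 50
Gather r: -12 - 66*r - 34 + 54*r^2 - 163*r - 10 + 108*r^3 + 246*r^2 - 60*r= 108*r^3 + 300*r^2 - 289*r - 56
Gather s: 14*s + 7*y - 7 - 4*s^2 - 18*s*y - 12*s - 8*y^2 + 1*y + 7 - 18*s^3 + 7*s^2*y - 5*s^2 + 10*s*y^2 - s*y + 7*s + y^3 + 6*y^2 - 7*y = -18*s^3 + s^2*(7*y - 9) + s*(10*y^2 - 19*y + 9) + y^3 - 2*y^2 + y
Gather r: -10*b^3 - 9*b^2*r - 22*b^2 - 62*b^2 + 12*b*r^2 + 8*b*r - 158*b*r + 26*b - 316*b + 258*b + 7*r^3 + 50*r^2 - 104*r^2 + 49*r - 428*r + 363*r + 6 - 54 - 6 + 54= -10*b^3 - 84*b^2 - 32*b + 7*r^3 + r^2*(12*b - 54) + r*(-9*b^2 - 150*b - 16)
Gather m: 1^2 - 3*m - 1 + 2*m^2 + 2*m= 2*m^2 - m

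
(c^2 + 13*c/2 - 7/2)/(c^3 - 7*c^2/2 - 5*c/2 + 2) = (c + 7)/(c^2 - 3*c - 4)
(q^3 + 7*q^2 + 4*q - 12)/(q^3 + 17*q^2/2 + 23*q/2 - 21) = 2*(q + 2)/(2*q + 7)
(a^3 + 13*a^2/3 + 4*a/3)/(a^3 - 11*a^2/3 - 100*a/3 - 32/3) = a/(a - 8)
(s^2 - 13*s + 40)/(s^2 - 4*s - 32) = (s - 5)/(s + 4)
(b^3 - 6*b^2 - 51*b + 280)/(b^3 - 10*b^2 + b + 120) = (b + 7)/(b + 3)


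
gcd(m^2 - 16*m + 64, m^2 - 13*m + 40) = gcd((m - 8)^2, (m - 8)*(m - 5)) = m - 8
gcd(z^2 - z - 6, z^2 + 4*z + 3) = 1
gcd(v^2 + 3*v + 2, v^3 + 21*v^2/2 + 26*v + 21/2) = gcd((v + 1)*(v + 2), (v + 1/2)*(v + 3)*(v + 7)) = 1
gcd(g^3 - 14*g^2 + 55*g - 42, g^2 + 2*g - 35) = 1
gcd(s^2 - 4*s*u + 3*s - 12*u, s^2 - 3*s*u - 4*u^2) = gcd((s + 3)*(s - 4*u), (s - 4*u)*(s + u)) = s - 4*u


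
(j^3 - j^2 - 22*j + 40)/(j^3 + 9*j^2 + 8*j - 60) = (j - 4)/(j + 6)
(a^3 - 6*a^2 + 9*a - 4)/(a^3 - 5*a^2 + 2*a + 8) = (a^2 - 2*a + 1)/(a^2 - a - 2)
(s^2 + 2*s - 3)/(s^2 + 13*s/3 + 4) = 3*(s - 1)/(3*s + 4)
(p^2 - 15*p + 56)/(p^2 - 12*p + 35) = (p - 8)/(p - 5)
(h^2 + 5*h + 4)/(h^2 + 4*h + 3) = (h + 4)/(h + 3)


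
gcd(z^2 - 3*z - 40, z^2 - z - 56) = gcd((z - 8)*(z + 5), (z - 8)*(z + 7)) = z - 8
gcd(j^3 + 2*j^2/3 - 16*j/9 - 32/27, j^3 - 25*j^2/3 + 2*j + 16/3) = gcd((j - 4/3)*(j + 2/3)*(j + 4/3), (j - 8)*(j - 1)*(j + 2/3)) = j + 2/3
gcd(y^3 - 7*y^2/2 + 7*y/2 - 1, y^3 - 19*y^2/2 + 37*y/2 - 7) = y^2 - 5*y/2 + 1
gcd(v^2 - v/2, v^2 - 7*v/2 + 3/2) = v - 1/2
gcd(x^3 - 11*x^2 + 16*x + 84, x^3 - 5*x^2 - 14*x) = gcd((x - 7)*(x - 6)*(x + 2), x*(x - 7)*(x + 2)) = x^2 - 5*x - 14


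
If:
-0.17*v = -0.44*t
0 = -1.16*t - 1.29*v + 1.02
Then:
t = 0.23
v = 0.59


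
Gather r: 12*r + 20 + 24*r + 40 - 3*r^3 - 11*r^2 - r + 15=-3*r^3 - 11*r^2 + 35*r + 75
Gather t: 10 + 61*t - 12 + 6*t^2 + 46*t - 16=6*t^2 + 107*t - 18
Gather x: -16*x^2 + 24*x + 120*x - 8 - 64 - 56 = -16*x^2 + 144*x - 128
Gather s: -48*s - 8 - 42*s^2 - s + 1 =-42*s^2 - 49*s - 7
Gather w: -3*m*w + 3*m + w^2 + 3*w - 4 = 3*m + w^2 + w*(3 - 3*m) - 4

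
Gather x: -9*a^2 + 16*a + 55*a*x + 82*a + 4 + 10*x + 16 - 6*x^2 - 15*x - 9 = -9*a^2 + 98*a - 6*x^2 + x*(55*a - 5) + 11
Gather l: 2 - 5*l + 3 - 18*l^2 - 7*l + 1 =-18*l^2 - 12*l + 6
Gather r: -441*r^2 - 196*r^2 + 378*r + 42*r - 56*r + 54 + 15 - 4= -637*r^2 + 364*r + 65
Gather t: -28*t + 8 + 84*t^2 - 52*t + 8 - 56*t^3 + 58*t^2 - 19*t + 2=-56*t^3 + 142*t^2 - 99*t + 18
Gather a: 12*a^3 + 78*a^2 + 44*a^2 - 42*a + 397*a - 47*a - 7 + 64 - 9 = 12*a^3 + 122*a^2 + 308*a + 48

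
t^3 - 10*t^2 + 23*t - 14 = (t - 7)*(t - 2)*(t - 1)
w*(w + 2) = w^2 + 2*w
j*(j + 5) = j^2 + 5*j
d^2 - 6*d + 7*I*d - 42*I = (d - 6)*(d + 7*I)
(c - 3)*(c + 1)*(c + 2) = c^3 - 7*c - 6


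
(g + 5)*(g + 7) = g^2 + 12*g + 35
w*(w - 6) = w^2 - 6*w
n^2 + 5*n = n*(n + 5)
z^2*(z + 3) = z^3 + 3*z^2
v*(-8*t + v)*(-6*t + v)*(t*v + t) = 48*t^3*v^2 + 48*t^3*v - 14*t^2*v^3 - 14*t^2*v^2 + t*v^4 + t*v^3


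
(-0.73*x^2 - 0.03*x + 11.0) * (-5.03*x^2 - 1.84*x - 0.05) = 3.6719*x^4 + 1.4941*x^3 - 55.2383*x^2 - 20.2385*x - 0.55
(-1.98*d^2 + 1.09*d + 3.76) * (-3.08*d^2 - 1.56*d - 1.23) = 6.0984*d^4 - 0.2684*d^3 - 10.8458*d^2 - 7.2063*d - 4.6248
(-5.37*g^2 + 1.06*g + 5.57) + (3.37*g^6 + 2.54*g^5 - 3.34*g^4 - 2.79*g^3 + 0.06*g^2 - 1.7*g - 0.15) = 3.37*g^6 + 2.54*g^5 - 3.34*g^4 - 2.79*g^3 - 5.31*g^2 - 0.64*g + 5.42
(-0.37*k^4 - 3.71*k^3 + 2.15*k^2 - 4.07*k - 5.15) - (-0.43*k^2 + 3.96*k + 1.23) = -0.37*k^4 - 3.71*k^3 + 2.58*k^2 - 8.03*k - 6.38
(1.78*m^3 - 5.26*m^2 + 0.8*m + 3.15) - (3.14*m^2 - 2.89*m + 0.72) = 1.78*m^3 - 8.4*m^2 + 3.69*m + 2.43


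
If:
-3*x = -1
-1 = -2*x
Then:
No Solution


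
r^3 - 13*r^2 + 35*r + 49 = (r - 7)^2*(r + 1)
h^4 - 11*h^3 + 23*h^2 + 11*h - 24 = (h - 8)*(h - 3)*(h - 1)*(h + 1)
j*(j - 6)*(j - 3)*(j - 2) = j^4 - 11*j^3 + 36*j^2 - 36*j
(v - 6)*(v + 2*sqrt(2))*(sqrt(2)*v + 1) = sqrt(2)*v^3 - 6*sqrt(2)*v^2 + 5*v^2 - 30*v + 2*sqrt(2)*v - 12*sqrt(2)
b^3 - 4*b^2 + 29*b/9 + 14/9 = (b - 7/3)*(b - 2)*(b + 1/3)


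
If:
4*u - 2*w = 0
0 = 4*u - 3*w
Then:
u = 0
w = 0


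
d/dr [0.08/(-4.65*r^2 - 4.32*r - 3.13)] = (0.744*r + 0.3456)/(4.65*r^2 + 4.32*r + 3.13)^2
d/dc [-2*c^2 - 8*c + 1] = -4*c - 8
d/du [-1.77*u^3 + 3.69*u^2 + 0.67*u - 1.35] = -5.31*u^2 + 7.38*u + 0.67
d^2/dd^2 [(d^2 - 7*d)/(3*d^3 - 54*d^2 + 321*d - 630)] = 2*(d^3 - 90*d + 330)/(3*(d^6 - 33*d^5 + 453*d^4 - 3311*d^3 + 13590*d^2 - 29700*d + 27000))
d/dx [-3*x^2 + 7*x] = 7 - 6*x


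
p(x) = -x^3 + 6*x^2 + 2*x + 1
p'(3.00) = 11.00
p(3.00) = 34.00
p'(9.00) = -133.00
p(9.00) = -224.00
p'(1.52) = 13.31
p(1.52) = 14.39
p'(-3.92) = -91.14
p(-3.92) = 145.59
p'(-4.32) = -105.83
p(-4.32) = 184.96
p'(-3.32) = -70.91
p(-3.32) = 97.09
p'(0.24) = 4.71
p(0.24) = 1.81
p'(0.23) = 4.60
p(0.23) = 1.77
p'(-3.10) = -64.03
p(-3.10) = 82.25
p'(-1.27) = -18.08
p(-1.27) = 10.19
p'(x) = -3*x^2 + 12*x + 2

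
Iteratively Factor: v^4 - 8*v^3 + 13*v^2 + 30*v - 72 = (v - 3)*(v^3 - 5*v^2 - 2*v + 24) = (v - 3)*(v + 2)*(v^2 - 7*v + 12) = (v - 4)*(v - 3)*(v + 2)*(v - 3)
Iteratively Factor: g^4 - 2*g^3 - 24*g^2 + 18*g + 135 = (g - 3)*(g^3 + g^2 - 21*g - 45) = (g - 3)*(g + 3)*(g^2 - 2*g - 15) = (g - 5)*(g - 3)*(g + 3)*(g + 3)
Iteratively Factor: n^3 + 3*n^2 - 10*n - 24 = (n + 4)*(n^2 - n - 6) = (n - 3)*(n + 4)*(n + 2)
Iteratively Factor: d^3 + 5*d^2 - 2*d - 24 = (d + 3)*(d^2 + 2*d - 8) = (d + 3)*(d + 4)*(d - 2)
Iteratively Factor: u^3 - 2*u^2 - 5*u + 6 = (u - 3)*(u^2 + u - 2) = (u - 3)*(u - 1)*(u + 2)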